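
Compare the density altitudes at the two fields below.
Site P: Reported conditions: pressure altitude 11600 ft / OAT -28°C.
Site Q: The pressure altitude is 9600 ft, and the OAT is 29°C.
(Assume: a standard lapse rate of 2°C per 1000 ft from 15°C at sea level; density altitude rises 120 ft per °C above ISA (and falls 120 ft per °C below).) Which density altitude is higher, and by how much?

Site Q by 4360 ft

Site P: ISA temp = -8.2°C, deviation -19.8°C, DA = 11600 + 120 × (-19.8) = 9224 ft.
Site Q: ISA temp = -4.2°C, deviation +33.2°C, DA = 9600 + 120 × 33.2 = 13584 ft.
Site Q is higher by 13584 − 9224 = 4360 ft.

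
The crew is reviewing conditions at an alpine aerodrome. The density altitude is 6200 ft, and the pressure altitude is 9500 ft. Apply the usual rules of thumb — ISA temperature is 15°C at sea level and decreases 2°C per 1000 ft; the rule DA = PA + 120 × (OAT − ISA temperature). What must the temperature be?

Density altitude − pressure altitude = 6200 − 9500 = -3300 ft.
At 120 ft/°C that is an ISA deviation of -3300/120 = -27.5°C.
ISA temperature at 9500 ft = 15 − 2 × (9500/1000) = -4°C.
OAT = ISA + deviation = -4 + (-27.5) = -31.5°C.

-31.5°C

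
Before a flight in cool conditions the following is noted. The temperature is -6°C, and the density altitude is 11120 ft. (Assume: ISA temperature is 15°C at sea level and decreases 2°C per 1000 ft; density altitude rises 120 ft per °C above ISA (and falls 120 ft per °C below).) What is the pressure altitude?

11000 ft

DA = PA + 120 × (OAT − (15 − 2·PA/1000)) = PA + 120·OAT − 1800 + 0.24·PA = 1.24·PA + 120·OAT − 1800.
So 1.24·PA = 11120 − 120 × (-6) + 1800 = 13640.
PA = 13640 / 1.24 = 11000 ft.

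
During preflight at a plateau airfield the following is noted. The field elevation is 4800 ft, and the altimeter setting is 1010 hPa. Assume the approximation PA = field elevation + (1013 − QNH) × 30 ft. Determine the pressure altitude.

Pressure correction = (1013 − 1010) × 30 = +90 ft.
Pressure altitude = 4800 + (+90) = 4890 ft.

4890 ft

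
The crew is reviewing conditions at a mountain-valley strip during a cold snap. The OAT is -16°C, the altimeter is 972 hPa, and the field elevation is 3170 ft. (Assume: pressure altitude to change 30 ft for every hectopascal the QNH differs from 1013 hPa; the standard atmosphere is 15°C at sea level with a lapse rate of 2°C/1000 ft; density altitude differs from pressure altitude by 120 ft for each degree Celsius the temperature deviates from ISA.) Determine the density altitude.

1736 ft

Pressure altitude = 3170 + (1013 − 972) × 30 = 3170 + (+1230) = 4400 ft.
ISA temperature at 4400 ft = 15 − 2 × (4400/1000) = 6.2°C.
ISA deviation = -16 − 6.2 = -22.2°C.
Density altitude = 4400 + 120 × (-22.2) = 1736 ft.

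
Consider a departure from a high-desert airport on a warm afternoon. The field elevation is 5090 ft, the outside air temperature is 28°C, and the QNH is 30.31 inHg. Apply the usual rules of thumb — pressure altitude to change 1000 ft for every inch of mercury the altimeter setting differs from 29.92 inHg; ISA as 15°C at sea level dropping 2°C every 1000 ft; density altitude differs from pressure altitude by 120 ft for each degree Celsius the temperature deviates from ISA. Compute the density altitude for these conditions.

Pressure altitude = 5090 + (29.92 − 30.31) × 1000 = 5090 + (-390) = 4700 ft.
ISA temperature at 4700 ft = 15 − 2 × (4700/1000) = 5.6°C.
ISA deviation = 28 − 5.6 = +22.4°C.
Density altitude = 4700 + 120 × (22.4) = 7388 ft.

7388 ft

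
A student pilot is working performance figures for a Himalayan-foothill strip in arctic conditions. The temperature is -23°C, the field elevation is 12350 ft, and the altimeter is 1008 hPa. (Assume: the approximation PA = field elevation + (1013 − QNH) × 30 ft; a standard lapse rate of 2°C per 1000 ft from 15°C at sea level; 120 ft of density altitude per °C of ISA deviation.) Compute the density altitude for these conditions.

10940 ft

Pressure altitude = 12350 + (1013 − 1008) × 30 = 12350 + (+150) = 12500 ft.
ISA temperature at 12500 ft = 15 − 2 × (12500/1000) = -10°C.
ISA deviation = -23 − (-10) = -13°C.
Density altitude = 12500 + 120 × (-13) = 10940 ft.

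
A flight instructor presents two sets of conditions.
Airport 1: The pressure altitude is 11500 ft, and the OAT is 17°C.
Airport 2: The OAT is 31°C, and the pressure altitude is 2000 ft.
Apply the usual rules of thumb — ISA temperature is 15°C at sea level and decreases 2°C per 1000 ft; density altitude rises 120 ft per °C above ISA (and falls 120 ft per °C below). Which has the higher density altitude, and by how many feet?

Airport 1 by 10100 ft

Airport 1: ISA temp = -8°C, deviation +25°C, DA = 11500 + 120 × 25 = 14500 ft.
Airport 2: ISA temp = 11°C, deviation +20°C, DA = 2000 + 120 × 20 = 4400 ft.
Airport 1 is higher by 14500 − 4400 = 10100 ft.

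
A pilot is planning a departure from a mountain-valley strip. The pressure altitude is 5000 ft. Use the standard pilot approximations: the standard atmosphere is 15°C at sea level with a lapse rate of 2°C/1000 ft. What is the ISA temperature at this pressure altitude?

5°C

ISA temperature = 15 − 2 × (5000/1000) = 15 − 10 = 5°C.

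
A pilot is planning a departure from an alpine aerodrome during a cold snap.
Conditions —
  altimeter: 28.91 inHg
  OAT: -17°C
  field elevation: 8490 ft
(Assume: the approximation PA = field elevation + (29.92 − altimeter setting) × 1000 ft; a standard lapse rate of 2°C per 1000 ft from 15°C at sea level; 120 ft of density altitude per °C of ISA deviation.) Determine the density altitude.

Pressure altitude = 8490 + (29.92 − 28.91) × 1000 = 8490 + (+1010) = 9500 ft.
ISA temperature at 9500 ft = 15 − 2 × (9500/1000) = -4°C.
ISA deviation = -17 − (-4) = -13°C.
Density altitude = 9500 + 120 × (-13) = 7940 ft.

7940 ft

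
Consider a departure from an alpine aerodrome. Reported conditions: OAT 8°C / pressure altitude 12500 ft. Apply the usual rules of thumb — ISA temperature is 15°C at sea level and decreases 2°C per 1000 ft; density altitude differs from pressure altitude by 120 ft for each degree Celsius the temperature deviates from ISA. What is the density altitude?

14660 ft

ISA temperature at 12500 ft = 15 − 2 × (12500/1000) = -10°C.
ISA deviation = 8 − (-10) = +18°C.
Density altitude = 12500 + 120 × (18) = 12500 + (+2160) = 14660 ft.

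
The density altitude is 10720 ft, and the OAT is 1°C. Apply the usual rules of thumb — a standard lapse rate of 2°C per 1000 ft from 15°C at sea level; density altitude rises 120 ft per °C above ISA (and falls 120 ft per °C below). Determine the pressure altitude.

DA = PA + 120 × (OAT − (15 − 2·PA/1000)) = PA + 120·OAT − 1800 + 0.24·PA = 1.24·PA + 120·OAT − 1800.
So 1.24·PA = 10720 − 120 × 1 + 1800 = 12400.
PA = 12400 / 1.24 = 10000 ft.

10000 ft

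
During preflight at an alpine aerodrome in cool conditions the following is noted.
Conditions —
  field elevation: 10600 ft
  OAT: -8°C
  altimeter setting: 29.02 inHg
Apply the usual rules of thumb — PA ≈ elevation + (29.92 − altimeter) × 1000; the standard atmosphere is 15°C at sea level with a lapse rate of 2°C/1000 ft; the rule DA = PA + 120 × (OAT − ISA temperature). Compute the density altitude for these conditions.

11500 ft

Pressure altitude = 10600 + (29.92 − 29.02) × 1000 = 10600 + (+900) = 11500 ft.
ISA temperature at 11500 ft = 15 − 2 × (11500/1000) = -8°C.
ISA deviation = -8 − (-8) = 0°C.
Density altitude = 11500 + 120 × (0) = 11500 ft.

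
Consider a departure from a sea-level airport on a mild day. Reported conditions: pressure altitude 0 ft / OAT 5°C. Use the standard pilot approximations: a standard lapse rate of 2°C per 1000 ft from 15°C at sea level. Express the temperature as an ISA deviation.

ISA-10°C

ISA temperature at 0 ft = 15 − 2 × (0/1000) = 15°C.
Deviation = OAT − ISA = 5 − 15 = -10°C.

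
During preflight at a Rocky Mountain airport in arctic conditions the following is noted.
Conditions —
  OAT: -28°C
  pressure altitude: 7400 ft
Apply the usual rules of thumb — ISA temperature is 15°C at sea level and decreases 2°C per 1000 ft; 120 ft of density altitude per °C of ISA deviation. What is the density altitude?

ISA temperature at 7400 ft = 15 − 2 × (7400/1000) = 0.2°C.
ISA deviation = -28 − 0.2 = -28.2°C.
Density altitude = 7400 + 120 × (-28.2) = 7400 + (-3384) = 4016 ft.

4016 ft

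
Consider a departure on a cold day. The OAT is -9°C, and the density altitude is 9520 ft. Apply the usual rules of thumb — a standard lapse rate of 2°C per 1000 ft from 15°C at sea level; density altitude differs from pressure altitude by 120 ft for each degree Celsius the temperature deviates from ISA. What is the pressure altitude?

DA = PA + 120 × (OAT − (15 − 2·PA/1000)) = PA + 120·OAT − 1800 + 0.24·PA = 1.24·PA + 120·OAT − 1800.
So 1.24·PA = 9520 − 120 × (-9) + 1800 = 12400.
PA = 12400 / 1.24 = 10000 ft.

10000 ft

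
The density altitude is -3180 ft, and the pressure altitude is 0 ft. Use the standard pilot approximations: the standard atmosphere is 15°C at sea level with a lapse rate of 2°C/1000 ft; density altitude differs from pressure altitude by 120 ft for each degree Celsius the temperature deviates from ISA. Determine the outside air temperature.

-11.5°C

Density altitude − pressure altitude = -3180 − 0 = -3180 ft.
At 120 ft/°C that is an ISA deviation of -3180/120 = -26.5°C.
ISA temperature at 0 ft = 15 − 2 × (0/1000) = 15°C.
OAT = ISA + deviation = 15 + (-26.5) = -11.5°C.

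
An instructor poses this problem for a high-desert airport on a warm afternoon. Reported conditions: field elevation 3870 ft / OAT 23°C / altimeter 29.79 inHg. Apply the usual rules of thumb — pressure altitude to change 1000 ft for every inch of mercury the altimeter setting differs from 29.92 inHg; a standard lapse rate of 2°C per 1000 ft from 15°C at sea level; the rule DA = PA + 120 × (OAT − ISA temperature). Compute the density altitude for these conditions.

Pressure altitude = 3870 + (29.92 − 29.79) × 1000 = 3870 + (+130) = 4000 ft.
ISA temperature at 4000 ft = 15 − 2 × (4000/1000) = 7°C.
ISA deviation = 23 − 7 = +16°C.
Density altitude = 4000 + 120 × (16) = 5920 ft.

5920 ft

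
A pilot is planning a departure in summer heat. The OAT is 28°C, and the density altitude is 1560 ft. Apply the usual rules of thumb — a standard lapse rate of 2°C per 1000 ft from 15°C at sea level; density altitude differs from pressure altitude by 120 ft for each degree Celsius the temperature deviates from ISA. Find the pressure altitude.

0 ft

DA = PA + 120 × (OAT − (15 − 2·PA/1000)) = PA + 120·OAT − 1800 + 0.24·PA = 1.24·PA + 120·OAT − 1800.
So 1.24·PA = 1560 − 120 × 28 + 1800 = 0.
PA = 0 / 1.24 = 0 ft.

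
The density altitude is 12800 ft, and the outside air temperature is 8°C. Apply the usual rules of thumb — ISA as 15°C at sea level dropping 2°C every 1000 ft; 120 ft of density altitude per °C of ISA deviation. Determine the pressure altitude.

11000 ft

DA = PA + 120 × (OAT − (15 − 2·PA/1000)) = PA + 120·OAT − 1800 + 0.24·PA = 1.24·PA + 120·OAT − 1800.
So 1.24·PA = 12800 − 120 × 8 + 1800 = 13640.
PA = 13640 / 1.24 = 11000 ft.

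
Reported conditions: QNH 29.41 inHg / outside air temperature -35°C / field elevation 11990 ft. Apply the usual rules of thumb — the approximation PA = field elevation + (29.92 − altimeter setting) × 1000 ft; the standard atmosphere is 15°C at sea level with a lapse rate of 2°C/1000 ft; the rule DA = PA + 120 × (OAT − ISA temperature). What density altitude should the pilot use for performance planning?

Pressure altitude = 11990 + (29.92 − 29.41) × 1000 = 11990 + (+510) = 12500 ft.
ISA temperature at 12500 ft = 15 − 2 × (12500/1000) = -10°C.
ISA deviation = -35 − (-10) = -25°C.
Density altitude = 12500 + 120 × (-25) = 9500 ft.

9500 ft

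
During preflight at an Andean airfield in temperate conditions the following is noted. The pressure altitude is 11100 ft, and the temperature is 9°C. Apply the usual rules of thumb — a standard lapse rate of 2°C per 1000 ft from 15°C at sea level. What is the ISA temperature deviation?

ISA temperature at 11100 ft = 15 − 2 × (11100/1000) = -7.2°C.
Deviation = OAT − ISA = 9 − (-7.2) = +16.2°C.

ISA+16.2°C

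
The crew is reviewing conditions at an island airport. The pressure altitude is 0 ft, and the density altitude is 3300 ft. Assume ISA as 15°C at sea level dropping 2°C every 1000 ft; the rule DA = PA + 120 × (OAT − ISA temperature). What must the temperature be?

Density altitude − pressure altitude = 3300 − 0 = +3300 ft.
At 120 ft/°C that is an ISA deviation of 3300/120 = +27.5°C.
ISA temperature at 0 ft = 15 − 2 × (0/1000) = 15°C.
OAT = ISA + deviation = 15 + (+27.5) = 42.5°C.

42.5°C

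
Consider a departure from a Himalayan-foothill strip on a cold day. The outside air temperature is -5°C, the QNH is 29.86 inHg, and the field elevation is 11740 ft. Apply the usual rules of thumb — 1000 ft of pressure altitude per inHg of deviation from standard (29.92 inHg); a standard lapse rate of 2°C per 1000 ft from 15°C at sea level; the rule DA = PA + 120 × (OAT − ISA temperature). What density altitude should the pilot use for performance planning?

12232 ft

Pressure altitude = 11740 + (29.92 − 29.86) × 1000 = 11740 + (+60) = 11800 ft.
ISA temperature at 11800 ft = 15 − 2 × (11800/1000) = -8.6°C.
ISA deviation = -5 − (-8.6) = +3.6°C.
Density altitude = 11800 + 120 × (3.6) = 12232 ft.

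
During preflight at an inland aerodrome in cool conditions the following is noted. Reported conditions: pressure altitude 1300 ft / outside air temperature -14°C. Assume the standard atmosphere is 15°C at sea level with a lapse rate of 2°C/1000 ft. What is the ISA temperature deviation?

ISA-26.4°C

ISA temperature at 1300 ft = 15 − 2 × (1300/1000) = 12.4°C.
Deviation = OAT − ISA = -14 − 12.4 = -26.4°C.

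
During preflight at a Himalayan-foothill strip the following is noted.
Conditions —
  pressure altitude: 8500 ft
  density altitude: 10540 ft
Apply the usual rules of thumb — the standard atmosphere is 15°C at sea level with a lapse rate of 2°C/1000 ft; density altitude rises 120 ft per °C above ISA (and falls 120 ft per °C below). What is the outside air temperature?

15°C

Density altitude − pressure altitude = 10540 − 8500 = +2040 ft.
At 120 ft/°C that is an ISA deviation of 2040/120 = +17°C.
ISA temperature at 8500 ft = 15 − 2 × (8500/1000) = -2°C.
OAT = ISA + deviation = -2 + (+17) = 15°C.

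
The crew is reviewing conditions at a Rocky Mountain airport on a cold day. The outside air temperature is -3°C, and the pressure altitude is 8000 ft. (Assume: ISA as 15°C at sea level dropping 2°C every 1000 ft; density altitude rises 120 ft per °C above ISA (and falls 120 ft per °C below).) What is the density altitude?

ISA temperature at 8000 ft = 15 − 2 × (8000/1000) = -1°C.
ISA deviation = -3 − (-1) = -2°C.
Density altitude = 8000 + 120 × (-2) = 8000 + (-240) = 7760 ft.

7760 ft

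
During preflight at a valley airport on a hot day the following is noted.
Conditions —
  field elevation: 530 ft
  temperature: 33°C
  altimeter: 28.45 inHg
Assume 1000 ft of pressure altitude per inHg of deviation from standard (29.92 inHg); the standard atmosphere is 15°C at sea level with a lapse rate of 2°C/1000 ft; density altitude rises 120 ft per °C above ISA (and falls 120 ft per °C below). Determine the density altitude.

Pressure altitude = 530 + (29.92 − 28.45) × 1000 = 530 + (+1470) = 2000 ft.
ISA temperature at 2000 ft = 15 − 2 × (2000/1000) = 11°C.
ISA deviation = 33 − 11 = +22°C.
Density altitude = 2000 + 120 × (22) = 4640 ft.

4640 ft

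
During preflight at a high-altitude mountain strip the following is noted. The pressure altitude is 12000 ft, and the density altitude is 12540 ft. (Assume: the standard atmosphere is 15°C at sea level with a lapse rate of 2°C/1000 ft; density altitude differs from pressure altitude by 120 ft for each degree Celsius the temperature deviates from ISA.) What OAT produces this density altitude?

Density altitude − pressure altitude = 12540 − 12000 = +540 ft.
At 120 ft/°C that is an ISA deviation of 540/120 = +4.5°C.
ISA temperature at 12000 ft = 15 − 2 × (12000/1000) = -9°C.
OAT = ISA + deviation = -9 + (+4.5) = -4.5°C.

-4.5°C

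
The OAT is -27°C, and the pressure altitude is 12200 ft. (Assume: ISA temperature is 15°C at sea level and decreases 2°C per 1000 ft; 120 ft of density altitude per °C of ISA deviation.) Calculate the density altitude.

10088 ft

ISA temperature at 12200 ft = 15 − 2 × (12200/1000) = -9.4°C.
ISA deviation = -27 − (-9.4) = -17.6°C.
Density altitude = 12200 + 120 × (-17.6) = 12200 + (-2112) = 10088 ft.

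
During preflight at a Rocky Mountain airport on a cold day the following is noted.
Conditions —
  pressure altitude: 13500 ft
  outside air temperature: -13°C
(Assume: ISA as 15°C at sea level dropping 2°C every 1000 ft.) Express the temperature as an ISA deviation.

ISA temperature at 13500 ft = 15 − 2 × (13500/1000) = -12°C.
Deviation = OAT − ISA = -13 − (-12) = -1°C.

ISA-1°C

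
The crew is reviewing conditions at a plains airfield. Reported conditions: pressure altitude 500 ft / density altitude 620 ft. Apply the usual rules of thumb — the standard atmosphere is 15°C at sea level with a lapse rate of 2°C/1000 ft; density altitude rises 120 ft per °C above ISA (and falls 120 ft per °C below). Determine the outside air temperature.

15°C

Density altitude − pressure altitude = 620 − 500 = +120 ft.
At 120 ft/°C that is an ISA deviation of 120/120 = +1°C.
ISA temperature at 500 ft = 15 − 2 × (500/1000) = 14°C.
OAT = ISA + deviation = 14 + (+1) = 15°C.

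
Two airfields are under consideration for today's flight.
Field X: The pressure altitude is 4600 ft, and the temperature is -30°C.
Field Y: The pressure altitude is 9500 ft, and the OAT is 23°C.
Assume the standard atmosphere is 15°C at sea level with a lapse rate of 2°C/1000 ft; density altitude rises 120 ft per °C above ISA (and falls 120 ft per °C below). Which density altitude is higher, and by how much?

Field Y by 12436 ft

Field X: ISA temp = 5.8°C, deviation -35.8°C, DA = 4600 + 120 × (-35.8) = 304 ft.
Field Y: ISA temp = -4°C, deviation +27°C, DA = 9500 + 120 × 27 = 12740 ft.
Field Y is higher by 12740 − 304 = 12436 ft.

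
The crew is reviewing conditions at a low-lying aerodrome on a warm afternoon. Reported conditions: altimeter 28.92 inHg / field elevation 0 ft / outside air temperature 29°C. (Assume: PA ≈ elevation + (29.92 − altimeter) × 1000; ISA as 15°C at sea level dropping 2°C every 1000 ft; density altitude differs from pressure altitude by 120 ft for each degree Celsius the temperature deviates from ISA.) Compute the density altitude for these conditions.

2920 ft

Pressure altitude = 0 + (29.92 − 28.92) × 1000 = 0 + (+1000) = 1000 ft.
ISA temperature at 1000 ft = 15 − 2 × (1000/1000) = 13°C.
ISA deviation = 29 − 13 = +16°C.
Density altitude = 1000 + 120 × (16) = 2920 ft.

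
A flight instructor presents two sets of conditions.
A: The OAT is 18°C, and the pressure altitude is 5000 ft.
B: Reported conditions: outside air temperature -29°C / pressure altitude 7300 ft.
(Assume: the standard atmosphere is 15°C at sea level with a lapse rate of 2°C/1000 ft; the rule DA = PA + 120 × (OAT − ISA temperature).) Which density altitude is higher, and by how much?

A: ISA temp = 5°C, deviation +13°C, DA = 5000 + 120 × 13 = 6560 ft.
B: ISA temp = 0.4°C, deviation -29.4°C, DA = 7300 + 120 × (-29.4) = 3772 ft.
A is higher by 6560 − 3772 = 2788 ft.

A by 2788 ft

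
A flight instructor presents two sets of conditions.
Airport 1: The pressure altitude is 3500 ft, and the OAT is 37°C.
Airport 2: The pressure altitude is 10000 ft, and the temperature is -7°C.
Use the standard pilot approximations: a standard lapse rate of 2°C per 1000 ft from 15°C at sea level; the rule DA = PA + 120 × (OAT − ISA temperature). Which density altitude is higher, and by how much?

Airport 2 by 2780 ft

Airport 1: ISA temp = 8°C, deviation +29°C, DA = 3500 + 120 × 29 = 6980 ft.
Airport 2: ISA temp = -5°C, deviation -2°C, DA = 10000 + 120 × (-2) = 9760 ft.
Airport 2 is higher by 9760 − 6980 = 2780 ft.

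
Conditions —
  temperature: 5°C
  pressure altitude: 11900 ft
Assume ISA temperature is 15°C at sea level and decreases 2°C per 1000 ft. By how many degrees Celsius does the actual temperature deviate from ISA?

ISA temperature at 11900 ft = 15 − 2 × (11900/1000) = -8.8°C.
Deviation = OAT − ISA = 5 − (-8.8) = +13.8°C.

ISA+13.8°C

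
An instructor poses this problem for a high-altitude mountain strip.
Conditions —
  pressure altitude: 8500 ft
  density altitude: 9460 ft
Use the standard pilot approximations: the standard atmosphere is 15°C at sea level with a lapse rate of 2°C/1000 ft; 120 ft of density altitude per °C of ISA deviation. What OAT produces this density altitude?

Density altitude − pressure altitude = 9460 − 8500 = +960 ft.
At 120 ft/°C that is an ISA deviation of 960/120 = +8°C.
ISA temperature at 8500 ft = 15 − 2 × (8500/1000) = -2°C.
OAT = ISA + deviation = -2 + (+8) = 6°C.

6°C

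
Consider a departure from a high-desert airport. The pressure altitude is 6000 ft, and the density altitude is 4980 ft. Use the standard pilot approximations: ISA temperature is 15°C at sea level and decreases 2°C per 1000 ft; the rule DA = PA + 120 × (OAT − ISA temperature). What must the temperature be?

-5.5°C

Density altitude − pressure altitude = 4980 − 6000 = -1020 ft.
At 120 ft/°C that is an ISA deviation of -1020/120 = -8.5°C.
ISA temperature at 6000 ft = 15 − 2 × (6000/1000) = 3°C.
OAT = ISA + deviation = 3 + (-8.5) = -5.5°C.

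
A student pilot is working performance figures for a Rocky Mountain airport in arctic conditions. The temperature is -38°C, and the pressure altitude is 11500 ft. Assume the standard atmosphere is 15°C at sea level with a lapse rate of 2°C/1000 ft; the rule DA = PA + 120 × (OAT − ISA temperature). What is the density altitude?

7900 ft

ISA temperature at 11500 ft = 15 − 2 × (11500/1000) = -8°C.
ISA deviation = -38 − (-8) = -30°C.
Density altitude = 11500 + 120 × (-30) = 11500 + (-3600) = 7900 ft.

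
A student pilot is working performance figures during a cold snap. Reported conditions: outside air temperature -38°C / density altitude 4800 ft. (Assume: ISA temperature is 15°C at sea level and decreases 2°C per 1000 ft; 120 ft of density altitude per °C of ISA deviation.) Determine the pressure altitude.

DA = PA + 120 × (OAT − (15 − 2·PA/1000)) = PA + 120·OAT − 1800 + 0.24·PA = 1.24·PA + 120·OAT − 1800.
So 1.24·PA = 4800 − 120 × (-38) + 1800 = 11160.
PA = 11160 / 1.24 = 9000 ft.

9000 ft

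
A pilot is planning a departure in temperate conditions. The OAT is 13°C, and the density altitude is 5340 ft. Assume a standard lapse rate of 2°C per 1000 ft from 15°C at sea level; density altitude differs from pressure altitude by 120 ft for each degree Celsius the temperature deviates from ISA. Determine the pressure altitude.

4500 ft

DA = PA + 120 × (OAT − (15 − 2·PA/1000)) = PA + 120·OAT − 1800 + 0.24·PA = 1.24·PA + 120·OAT − 1800.
So 1.24·PA = 5340 − 120 × 13 + 1800 = 5580.
PA = 5580 / 1.24 = 4500 ft.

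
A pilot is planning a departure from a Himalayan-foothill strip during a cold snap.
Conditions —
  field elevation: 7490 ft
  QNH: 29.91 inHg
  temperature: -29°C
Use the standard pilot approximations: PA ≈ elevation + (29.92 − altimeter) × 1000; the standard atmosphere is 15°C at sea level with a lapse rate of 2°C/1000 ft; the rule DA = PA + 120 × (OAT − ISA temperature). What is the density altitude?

4020 ft

Pressure altitude = 7490 + (29.92 − 29.91) × 1000 = 7490 + (+10) = 7500 ft.
ISA temperature at 7500 ft = 15 − 2 × (7500/1000) = 0°C.
ISA deviation = -29 − 0 = -29°C.
Density altitude = 7500 + 120 × (-29) = 4020 ft.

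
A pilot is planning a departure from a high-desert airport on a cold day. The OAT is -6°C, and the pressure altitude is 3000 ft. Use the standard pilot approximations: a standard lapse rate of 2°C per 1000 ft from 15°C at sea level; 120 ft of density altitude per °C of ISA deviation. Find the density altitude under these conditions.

1200 ft

ISA temperature at 3000 ft = 15 − 2 × (3000/1000) = 9°C.
ISA deviation = -6 − 9 = -15°C.
Density altitude = 3000 + 120 × (-15) = 3000 + (-1800) = 1200 ft.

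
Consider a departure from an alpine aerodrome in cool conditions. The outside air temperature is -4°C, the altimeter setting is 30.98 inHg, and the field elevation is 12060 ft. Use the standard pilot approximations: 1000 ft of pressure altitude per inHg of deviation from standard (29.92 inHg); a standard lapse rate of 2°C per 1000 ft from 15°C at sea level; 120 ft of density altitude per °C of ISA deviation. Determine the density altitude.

Pressure altitude = 12060 + (29.92 − 30.98) × 1000 = 12060 + (-1060) = 11000 ft.
ISA temperature at 11000 ft = 15 − 2 × (11000/1000) = -7°C.
ISA deviation = -4 − (-7) = +3°C.
Density altitude = 11000 + 120 × (3) = 11360 ft.

11360 ft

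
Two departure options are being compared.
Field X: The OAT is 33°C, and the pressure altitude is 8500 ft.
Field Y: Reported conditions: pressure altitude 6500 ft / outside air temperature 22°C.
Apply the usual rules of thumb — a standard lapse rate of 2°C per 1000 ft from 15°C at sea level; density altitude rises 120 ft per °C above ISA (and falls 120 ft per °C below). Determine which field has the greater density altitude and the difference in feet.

Field X by 3800 ft

Field X: ISA temp = -2°C, deviation +35°C, DA = 8500 + 120 × 35 = 12700 ft.
Field Y: ISA temp = 2°C, deviation +20°C, DA = 6500 + 120 × 20 = 8900 ft.
Field X is higher by 12700 − 8900 = 3800 ft.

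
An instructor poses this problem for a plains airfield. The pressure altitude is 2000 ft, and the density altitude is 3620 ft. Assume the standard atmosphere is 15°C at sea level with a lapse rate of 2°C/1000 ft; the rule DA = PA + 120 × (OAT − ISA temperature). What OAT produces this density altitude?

24.5°C

Density altitude − pressure altitude = 3620 − 2000 = +1620 ft.
At 120 ft/°C that is an ISA deviation of 1620/120 = +13.5°C.
ISA temperature at 2000 ft = 15 − 2 × (2000/1000) = 11°C.
OAT = ISA + deviation = 11 + (+13.5) = 24.5°C.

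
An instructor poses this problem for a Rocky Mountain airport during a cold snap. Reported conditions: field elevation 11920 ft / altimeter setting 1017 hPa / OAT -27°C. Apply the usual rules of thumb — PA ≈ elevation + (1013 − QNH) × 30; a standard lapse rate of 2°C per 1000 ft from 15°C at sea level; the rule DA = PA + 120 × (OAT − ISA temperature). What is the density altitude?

Pressure altitude = 11920 + (1013 − 1017) × 30 = 11920 + (-120) = 11800 ft.
ISA temperature at 11800 ft = 15 − 2 × (11800/1000) = -8.6°C.
ISA deviation = -27 − (-8.6) = -18.4°C.
Density altitude = 11800 + 120 × (-18.4) = 9592 ft.

9592 ft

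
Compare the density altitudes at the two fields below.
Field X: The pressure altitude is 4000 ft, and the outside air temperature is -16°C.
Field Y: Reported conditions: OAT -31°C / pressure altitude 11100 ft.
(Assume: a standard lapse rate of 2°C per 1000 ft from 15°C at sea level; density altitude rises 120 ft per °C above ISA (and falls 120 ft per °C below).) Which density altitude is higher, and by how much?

Field X: ISA temp = 7°C, deviation -23°C, DA = 4000 + 120 × (-23) = 1240 ft.
Field Y: ISA temp = -7.2°C, deviation -23.8°C, DA = 11100 + 120 × (-23.8) = 8244 ft.
Field Y is higher by 8244 − 1240 = 7004 ft.

Field Y by 7004 ft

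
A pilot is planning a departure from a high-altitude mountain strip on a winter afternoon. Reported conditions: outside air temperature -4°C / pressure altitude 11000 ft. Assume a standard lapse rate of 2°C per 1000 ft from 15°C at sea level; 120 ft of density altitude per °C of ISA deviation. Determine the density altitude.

ISA temperature at 11000 ft = 15 − 2 × (11000/1000) = -7°C.
ISA deviation = -4 − (-7) = +3°C.
Density altitude = 11000 + 120 × (3) = 11000 + (+360) = 11360 ft.

11360 ft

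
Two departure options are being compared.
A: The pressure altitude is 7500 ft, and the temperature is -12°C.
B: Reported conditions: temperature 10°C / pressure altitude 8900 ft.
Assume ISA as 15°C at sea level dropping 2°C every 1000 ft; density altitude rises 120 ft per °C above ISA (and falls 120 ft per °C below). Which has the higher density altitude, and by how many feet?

A: ISA temp = 0°C, deviation -12°C, DA = 7500 + 120 × (-12) = 6060 ft.
B: ISA temp = -2.8°C, deviation +12.8°C, DA = 8900 + 120 × 12.8 = 10436 ft.
B is higher by 10436 − 6060 = 4376 ft.

B by 4376 ft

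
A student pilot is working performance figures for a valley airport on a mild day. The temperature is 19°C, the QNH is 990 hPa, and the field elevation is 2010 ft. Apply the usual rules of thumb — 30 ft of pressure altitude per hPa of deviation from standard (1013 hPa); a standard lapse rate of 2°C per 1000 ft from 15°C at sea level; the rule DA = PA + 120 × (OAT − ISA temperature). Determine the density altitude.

3828 ft

Pressure altitude = 2010 + (1013 − 990) × 30 = 2010 + (+690) = 2700 ft.
ISA temperature at 2700 ft = 15 − 2 × (2700/1000) = 9.6°C.
ISA deviation = 19 − 9.6 = +9.4°C.
Density altitude = 2700 + 120 × (9.4) = 3828 ft.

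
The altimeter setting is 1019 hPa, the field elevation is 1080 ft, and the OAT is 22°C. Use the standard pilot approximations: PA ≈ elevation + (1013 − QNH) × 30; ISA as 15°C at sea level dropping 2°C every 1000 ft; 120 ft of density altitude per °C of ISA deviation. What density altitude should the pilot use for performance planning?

1956 ft

Pressure altitude = 1080 + (1013 − 1019) × 30 = 1080 + (-180) = 900 ft.
ISA temperature at 900 ft = 15 − 2 × (900/1000) = 13.2°C.
ISA deviation = 22 − 13.2 = +8.8°C.
Density altitude = 900 + 120 × (8.8) = 1956 ft.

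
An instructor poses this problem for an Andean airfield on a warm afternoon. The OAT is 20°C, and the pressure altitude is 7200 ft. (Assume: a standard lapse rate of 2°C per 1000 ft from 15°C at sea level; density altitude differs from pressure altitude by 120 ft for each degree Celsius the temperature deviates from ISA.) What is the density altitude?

9528 ft

ISA temperature at 7200 ft = 15 − 2 × (7200/1000) = 0.6°C.
ISA deviation = 20 − 0.6 = +19.4°C.
Density altitude = 7200 + 120 × (19.4) = 7200 + (+2328) = 9528 ft.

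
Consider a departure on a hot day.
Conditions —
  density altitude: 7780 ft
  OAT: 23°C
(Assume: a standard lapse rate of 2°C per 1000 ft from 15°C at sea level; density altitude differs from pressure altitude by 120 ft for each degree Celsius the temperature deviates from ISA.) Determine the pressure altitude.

DA = PA + 120 × (OAT − (15 − 2·PA/1000)) = PA + 120·OAT − 1800 + 0.24·PA = 1.24·PA + 120·OAT − 1800.
So 1.24·PA = 7780 − 120 × 23 + 1800 = 6820.
PA = 6820 / 1.24 = 5500 ft.

5500 ft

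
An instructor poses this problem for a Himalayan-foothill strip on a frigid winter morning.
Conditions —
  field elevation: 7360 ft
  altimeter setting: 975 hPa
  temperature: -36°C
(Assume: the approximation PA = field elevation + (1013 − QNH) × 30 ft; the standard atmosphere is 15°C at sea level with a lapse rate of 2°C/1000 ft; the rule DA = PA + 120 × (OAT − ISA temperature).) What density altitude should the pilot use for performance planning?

Pressure altitude = 7360 + (1013 − 975) × 30 = 7360 + (+1140) = 8500 ft.
ISA temperature at 8500 ft = 15 − 2 × (8500/1000) = -2°C.
ISA deviation = -36 − (-2) = -34°C.
Density altitude = 8500 + 120 × (-34) = 4420 ft.

4420 ft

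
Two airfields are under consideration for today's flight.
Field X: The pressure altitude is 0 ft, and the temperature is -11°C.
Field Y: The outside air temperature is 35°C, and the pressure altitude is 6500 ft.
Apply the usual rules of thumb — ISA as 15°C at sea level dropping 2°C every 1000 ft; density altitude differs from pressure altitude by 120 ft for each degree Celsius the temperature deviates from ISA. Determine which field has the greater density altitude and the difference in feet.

Field X: ISA temp = 15°C, deviation -26°C, DA = 0 + 120 × (-26) = -3120 ft.
Field Y: ISA temp = 2°C, deviation +33°C, DA = 6500 + 120 × 33 = 10460 ft.
Field Y is higher by 10460 − (-3120) = 13580 ft.

Field Y by 13580 ft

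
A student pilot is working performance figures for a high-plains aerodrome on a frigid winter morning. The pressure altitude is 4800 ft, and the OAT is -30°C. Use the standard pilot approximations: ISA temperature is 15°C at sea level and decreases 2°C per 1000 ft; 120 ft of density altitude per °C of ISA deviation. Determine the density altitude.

552 ft

ISA temperature at 4800 ft = 15 − 2 × (4800/1000) = 5.4°C.
ISA deviation = -30 − 5.4 = -35.4°C.
Density altitude = 4800 + 120 × (-35.4) = 4800 + (-4248) = 552 ft.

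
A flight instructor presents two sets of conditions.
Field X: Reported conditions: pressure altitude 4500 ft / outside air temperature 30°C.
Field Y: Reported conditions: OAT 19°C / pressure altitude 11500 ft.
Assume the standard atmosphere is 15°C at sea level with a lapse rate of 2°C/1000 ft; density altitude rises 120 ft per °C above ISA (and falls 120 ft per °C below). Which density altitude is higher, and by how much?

Field Y by 7360 ft

Field X: ISA temp = 6°C, deviation +24°C, DA = 4500 + 120 × 24 = 7380 ft.
Field Y: ISA temp = -8°C, deviation +27°C, DA = 11500 + 120 × 27 = 14740 ft.
Field Y is higher by 14740 − 7380 = 7360 ft.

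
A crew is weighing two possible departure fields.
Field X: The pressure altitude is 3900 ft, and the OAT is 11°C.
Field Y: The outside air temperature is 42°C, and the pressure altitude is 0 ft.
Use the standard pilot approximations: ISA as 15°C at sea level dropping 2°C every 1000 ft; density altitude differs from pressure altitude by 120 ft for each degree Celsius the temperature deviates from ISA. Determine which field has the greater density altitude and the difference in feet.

Field X by 1116 ft

Field X: ISA temp = 7.2°C, deviation +3.8°C, DA = 3900 + 120 × 3.8 = 4356 ft.
Field Y: ISA temp = 15°C, deviation +27°C, DA = 0 + 120 × 27 = 3240 ft.
Field X is higher by 4356 − 3240 = 1116 ft.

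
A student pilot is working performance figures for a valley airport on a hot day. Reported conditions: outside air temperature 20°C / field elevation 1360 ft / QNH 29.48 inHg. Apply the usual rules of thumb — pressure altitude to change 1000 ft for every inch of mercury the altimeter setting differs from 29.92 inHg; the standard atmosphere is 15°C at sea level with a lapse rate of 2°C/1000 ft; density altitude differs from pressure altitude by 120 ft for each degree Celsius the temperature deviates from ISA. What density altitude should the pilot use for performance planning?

2832 ft

Pressure altitude = 1360 + (29.92 − 29.48) × 1000 = 1360 + (+440) = 1800 ft.
ISA temperature at 1800 ft = 15 − 2 × (1800/1000) = 11.4°C.
ISA deviation = 20 − 11.4 = +8.6°C.
Density altitude = 1800 + 120 × (8.6) = 2832 ft.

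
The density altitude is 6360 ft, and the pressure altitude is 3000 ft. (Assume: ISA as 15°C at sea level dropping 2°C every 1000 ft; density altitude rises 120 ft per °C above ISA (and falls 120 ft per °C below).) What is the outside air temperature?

37°C

Density altitude − pressure altitude = 6360 − 3000 = +3360 ft.
At 120 ft/°C that is an ISA deviation of 3360/120 = +28°C.
ISA temperature at 3000 ft = 15 − 2 × (3000/1000) = 9°C.
OAT = ISA + deviation = 9 + (+28) = 37°C.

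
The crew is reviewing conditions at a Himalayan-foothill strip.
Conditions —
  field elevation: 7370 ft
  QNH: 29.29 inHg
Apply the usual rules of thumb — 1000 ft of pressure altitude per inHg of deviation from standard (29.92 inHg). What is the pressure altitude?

Pressure correction = (29.92 − 29.29) × 1000 = +630 ft.
Pressure altitude = 7370 + (+630) = 8000 ft.

8000 ft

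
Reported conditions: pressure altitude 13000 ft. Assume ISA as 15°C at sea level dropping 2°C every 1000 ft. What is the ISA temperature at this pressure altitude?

ISA temperature = 15 − 2 × (13000/1000) = 15 − 26 = -11°C.

-11°C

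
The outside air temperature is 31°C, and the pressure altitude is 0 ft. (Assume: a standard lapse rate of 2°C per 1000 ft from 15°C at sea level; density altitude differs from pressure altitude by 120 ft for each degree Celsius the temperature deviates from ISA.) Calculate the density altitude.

ISA temperature at 0 ft = 15 − 2 × (0/1000) = 15°C.
ISA deviation = 31 − 15 = +16°C.
Density altitude = 0 + 120 × (16) = 0 + (+1920) = 1920 ft.

1920 ft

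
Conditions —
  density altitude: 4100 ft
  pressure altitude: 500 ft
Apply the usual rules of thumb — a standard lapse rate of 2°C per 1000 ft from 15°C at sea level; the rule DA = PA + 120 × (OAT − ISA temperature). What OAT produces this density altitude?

Density altitude − pressure altitude = 4100 − 500 = +3600 ft.
At 120 ft/°C that is an ISA deviation of 3600/120 = +30°C.
ISA temperature at 500 ft = 15 − 2 × (500/1000) = 14°C.
OAT = ISA + deviation = 14 + (+30) = 44°C.

44°C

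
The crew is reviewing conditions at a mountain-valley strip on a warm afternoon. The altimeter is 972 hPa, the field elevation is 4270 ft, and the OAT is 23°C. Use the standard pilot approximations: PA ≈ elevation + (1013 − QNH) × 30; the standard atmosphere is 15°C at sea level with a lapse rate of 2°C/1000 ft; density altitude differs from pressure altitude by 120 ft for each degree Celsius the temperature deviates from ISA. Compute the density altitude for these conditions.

Pressure altitude = 4270 + (1013 − 972) × 30 = 4270 + (+1230) = 5500 ft.
ISA temperature at 5500 ft = 15 − 2 × (5500/1000) = 4°C.
ISA deviation = 23 − 4 = +19°C.
Density altitude = 5500 + 120 × (19) = 7780 ft.

7780 ft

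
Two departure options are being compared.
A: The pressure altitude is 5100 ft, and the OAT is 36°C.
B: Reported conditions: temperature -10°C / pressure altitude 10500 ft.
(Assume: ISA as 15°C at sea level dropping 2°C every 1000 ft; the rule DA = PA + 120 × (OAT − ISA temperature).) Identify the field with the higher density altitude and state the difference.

A: ISA temp = 4.8°C, deviation +31.2°C, DA = 5100 + 120 × 31.2 = 8844 ft.
B: ISA temp = -6°C, deviation -4°C, DA = 10500 + 120 × (-4) = 10020 ft.
B is higher by 10020 − 8844 = 1176 ft.

B by 1176 ft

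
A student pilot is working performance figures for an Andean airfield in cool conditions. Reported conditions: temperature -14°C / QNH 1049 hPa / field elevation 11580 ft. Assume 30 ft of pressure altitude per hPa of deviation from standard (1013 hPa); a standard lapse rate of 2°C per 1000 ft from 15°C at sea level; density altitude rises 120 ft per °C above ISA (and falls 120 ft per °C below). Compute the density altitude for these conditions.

Pressure altitude = 11580 + (1013 − 1049) × 30 = 11580 + (-1080) = 10500 ft.
ISA temperature at 10500 ft = 15 − 2 × (10500/1000) = -6°C.
ISA deviation = -14 − (-6) = -8°C.
Density altitude = 10500 + 120 × (-8) = 9540 ft.

9540 ft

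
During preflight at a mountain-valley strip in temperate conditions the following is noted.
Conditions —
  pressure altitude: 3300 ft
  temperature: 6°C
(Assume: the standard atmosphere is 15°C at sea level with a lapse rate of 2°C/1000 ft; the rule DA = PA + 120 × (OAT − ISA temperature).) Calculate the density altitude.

3012 ft

ISA temperature at 3300 ft = 15 − 2 × (3300/1000) = 8.4°C.
ISA deviation = 6 − 8.4 = -2.4°C.
Density altitude = 3300 + 120 × (-2.4) = 3300 + (-288) = 3012 ft.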